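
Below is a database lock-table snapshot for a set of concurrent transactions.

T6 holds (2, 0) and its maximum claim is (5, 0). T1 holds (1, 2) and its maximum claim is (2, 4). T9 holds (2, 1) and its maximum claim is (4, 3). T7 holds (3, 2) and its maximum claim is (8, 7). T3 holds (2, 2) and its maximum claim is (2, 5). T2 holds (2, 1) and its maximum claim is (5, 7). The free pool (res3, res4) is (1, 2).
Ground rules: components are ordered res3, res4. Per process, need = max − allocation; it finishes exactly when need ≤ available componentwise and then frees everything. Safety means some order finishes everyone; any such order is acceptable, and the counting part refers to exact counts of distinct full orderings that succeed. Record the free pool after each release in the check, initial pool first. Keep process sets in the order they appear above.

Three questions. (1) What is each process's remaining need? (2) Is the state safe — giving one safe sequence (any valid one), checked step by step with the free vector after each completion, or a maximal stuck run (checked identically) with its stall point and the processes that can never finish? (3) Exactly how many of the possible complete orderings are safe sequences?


(1) Outstanding need per process (order res3, res4):
  T6: (3, 0)
  T1: (1, 2)
  T9: (2, 2)
  T7: (5, 5)
  T3: (0, 3)
  T2: (3, 6)
(2) SAFE. One safe sequence: T1, T9, T3, T7, T2, T6.
Key observation: at T1 the run first touches a limit — (1, 2) against (1, 2), exact on a resource it actually requests.
Verifying each step:
  pool = (1, 2)
  run T1 (needs (1, 2), free (1, 2)); after release of (1, 2) the pool is (2, 4)
  run T9 (needs (2, 2), free (2, 4)); after release of (2, 1) the pool is (4, 5)
  run T3 (needs (0, 3), free (4, 5)); after release of (2, 2) the pool is (6, 7)
  run T7 (needs (5, 5), free (6, 7)); after release of (3, 2) the pool is (9, 9)
  run T2 (needs (3, 6), free (9, 9)); after release of (2, 1) the pool is (11, 10)
  run T6 (needs (3, 0), free (11, 10)); after release of (2, 0) the pool is (13, 10)
(3) The exact count: 28 of the possible complete orderings are safe sequences.


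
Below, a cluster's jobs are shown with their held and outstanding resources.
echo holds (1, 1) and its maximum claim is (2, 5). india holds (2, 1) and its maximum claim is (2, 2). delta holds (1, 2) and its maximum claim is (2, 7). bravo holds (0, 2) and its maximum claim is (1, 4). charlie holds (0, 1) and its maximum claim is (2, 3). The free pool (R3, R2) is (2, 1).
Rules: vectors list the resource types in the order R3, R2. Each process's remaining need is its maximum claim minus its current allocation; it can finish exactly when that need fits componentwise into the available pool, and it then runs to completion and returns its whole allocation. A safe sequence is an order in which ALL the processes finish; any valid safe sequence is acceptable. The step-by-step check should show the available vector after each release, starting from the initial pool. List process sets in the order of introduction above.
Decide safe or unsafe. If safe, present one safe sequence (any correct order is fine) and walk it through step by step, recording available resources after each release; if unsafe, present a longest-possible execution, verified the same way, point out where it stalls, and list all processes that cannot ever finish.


SAFE, for example via the order india, bravo, charlie, delta, echo.
Key observation: at india the run first touches a limit — (0, 1) against (2, 1), exact on a resource it actually requests.
Verifying each step:
  pool = (2, 1)
  india: need (0, 1) fits (2, 1); releases (2, 1), pool now (4, 2)
  bravo: need (1, 2) fits (4, 2); releases (0, 2), pool now (4, 4)
  charlie: need (2, 2) fits (4, 4); releases (0, 1), pool now (4, 5)
  delta: need (1, 5) fits (4, 5); releases (1, 2), pool now (5, 7)
  echo: need (1, 4) fits (5, 7); releases (1, 1), pool now (6, 8)


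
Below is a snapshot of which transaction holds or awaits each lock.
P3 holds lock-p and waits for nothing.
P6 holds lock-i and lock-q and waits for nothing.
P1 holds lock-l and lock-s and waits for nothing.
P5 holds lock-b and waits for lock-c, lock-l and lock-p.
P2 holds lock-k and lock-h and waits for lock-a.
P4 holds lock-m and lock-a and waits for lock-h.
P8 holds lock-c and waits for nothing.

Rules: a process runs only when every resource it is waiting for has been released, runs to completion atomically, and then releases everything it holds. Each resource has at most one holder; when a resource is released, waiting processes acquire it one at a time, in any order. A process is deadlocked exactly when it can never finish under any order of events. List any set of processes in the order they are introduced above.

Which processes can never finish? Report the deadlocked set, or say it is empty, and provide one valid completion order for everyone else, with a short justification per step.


Deadlocked: P2 and P4.
Key observation: the cycle P2 -> P4 -> P2 can never break — each member waits on the next; no other process is dragged down with it.
A valid finishing order for the others: P8, P1, P3, P5, P6.
Walking it through:
  P8: no waits; runs immediately, freeing lock-c
  P1: no waits; runs immediately, freeing lock-l and lock-s
  P3: no waits; runs immediately, freeing lock-p
  P5 waits on lock-c, lock-l and lock-p — all released -> runs and releases lock-b
  P6: no waits; runs immediately, freeing lock-i and lock-q


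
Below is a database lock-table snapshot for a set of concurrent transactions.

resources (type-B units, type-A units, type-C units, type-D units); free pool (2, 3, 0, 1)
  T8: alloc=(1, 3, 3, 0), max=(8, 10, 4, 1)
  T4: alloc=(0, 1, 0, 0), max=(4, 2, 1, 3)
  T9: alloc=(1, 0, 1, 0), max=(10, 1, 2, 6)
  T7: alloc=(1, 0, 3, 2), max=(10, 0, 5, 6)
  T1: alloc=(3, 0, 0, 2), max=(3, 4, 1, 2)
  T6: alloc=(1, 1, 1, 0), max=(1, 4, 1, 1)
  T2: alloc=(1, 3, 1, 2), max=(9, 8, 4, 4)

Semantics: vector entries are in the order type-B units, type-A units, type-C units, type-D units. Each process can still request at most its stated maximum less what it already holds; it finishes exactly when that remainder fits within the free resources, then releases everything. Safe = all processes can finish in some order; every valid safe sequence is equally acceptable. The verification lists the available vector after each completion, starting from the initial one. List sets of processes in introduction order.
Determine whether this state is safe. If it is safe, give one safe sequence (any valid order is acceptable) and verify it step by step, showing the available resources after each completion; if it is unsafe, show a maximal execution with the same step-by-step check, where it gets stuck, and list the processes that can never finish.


UNSAFE.
Key observation: even finishing T6, T1, T4 leaves just (6, 5, 1, 3) free — too little type-B units for any of the remaining processes.
A maximal execution: T6, T1, T4 — then nothing else fits. Check, step by step:
  pool = (2, 3, 0, 1)
  run T6 (needs (0, 3, 0, 1), free (2, 3, 0, 1)); after release of (1, 1, 1, 0) the pool is (3, 4, 1, 1)
  run T1 (needs (0, 4, 1, 0), free (3, 4, 1, 1)); after release of (3, 0, 0, 2) the pool is (6, 4, 1, 3)
  run T4 (needs (4, 1, 1, 3), free (6, 4, 1, 3)); after release of (0, 1, 0, 0) the pool is (6, 5, 1, 3)
  T8 still needs (7, 7, 1, 1) but only (6, 5, 1, 3) is free — short on type-B units and type-A units
  T9 still needs (9, 1, 1, 6) but only (6, 5, 1, 3) is free — short on type-B units and type-D units
  T7 still needs (9, 0, 2, 4) but only (6, 5, 1, 3) is free — short on type-B units, type-C units and type-D units
  T2 still needs (8, 5, 3, 2) but only (6, 5, 1, 3) is free — short on type-B units and type-C units
Permanently blocked: T8, T9, T7 and T2.


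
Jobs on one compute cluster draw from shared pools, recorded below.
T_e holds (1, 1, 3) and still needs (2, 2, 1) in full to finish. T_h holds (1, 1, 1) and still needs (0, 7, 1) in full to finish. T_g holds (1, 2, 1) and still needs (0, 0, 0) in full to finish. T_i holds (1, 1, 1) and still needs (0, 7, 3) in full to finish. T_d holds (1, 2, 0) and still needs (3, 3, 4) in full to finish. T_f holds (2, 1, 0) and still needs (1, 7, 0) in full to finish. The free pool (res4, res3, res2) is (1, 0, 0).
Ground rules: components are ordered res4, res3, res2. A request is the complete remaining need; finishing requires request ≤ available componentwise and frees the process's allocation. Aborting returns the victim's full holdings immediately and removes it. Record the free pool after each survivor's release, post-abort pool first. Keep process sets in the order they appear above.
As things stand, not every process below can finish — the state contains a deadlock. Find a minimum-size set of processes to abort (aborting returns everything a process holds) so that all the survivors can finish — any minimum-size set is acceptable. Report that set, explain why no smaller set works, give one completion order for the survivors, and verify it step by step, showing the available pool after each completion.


The answer: abort T_h and T_f.
Key observation: the deadlocked T_i becomes finishable only because T_h and T_f released (3, 2, 1); it completes at step 4 below.
Why nothing smaller works — every single abort fails: T_e alone leaves T_h blocked (short on res3); T_h alone leaves T_i blocked (short on res3); T_g alone leaves T_h blocked (short on res3); T_i alone leaves T_h blocked (short on res3); T_d alone leaves T_h blocked (short on res3); T_f alone leaves T_h blocked (short on res3).
One survivor order: T_g, T_e, T_d, T_i. Verifying each step (post-abort pool first):
  pool = (4, 2, 1)
  T_g: need (0, 0, 0) fits (4, 2, 1); releases (1, 2, 1), pool now (5, 4, 2)
  T_e: need (2, 2, 1) fits (5, 4, 2); releases (1, 1, 3), pool now (6, 5, 5)
  T_d: need (3, 3, 4) fits (6, 5, 5); releases (1, 2, 0), pool now (7, 7, 5)
  T_i: need (0, 7, 3) fits (7, 7, 5); releases (1, 1, 1), pool now (8, 8, 6)


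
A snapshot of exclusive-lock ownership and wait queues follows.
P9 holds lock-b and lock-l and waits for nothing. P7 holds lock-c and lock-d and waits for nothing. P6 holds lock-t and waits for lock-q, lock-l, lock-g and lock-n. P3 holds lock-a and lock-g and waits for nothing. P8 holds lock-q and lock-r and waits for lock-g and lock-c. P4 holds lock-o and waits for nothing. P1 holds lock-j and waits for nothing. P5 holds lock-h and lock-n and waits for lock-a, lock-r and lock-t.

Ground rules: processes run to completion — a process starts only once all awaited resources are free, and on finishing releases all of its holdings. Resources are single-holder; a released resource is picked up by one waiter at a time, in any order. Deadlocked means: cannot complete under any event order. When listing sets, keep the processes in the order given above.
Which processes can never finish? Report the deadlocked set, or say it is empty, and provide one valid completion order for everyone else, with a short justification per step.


The deadlocked set is P6 and P5.
Key observation: the knot is the closed ring of waits P6 -> P5 -> P6; no other process is dragged down with it.
A valid finishing order for the others: P9, P7, P3, P1, P4, P8.
Step-by-step check:
  run P9 (it waits on nothing); releases lock-b and lock-l
  run P7 (it waits on nothing); releases lock-c and lock-d
  run P3 (it waits on nothing); releases lock-a and lock-g
  run P1 (it waits on nothing); releases lock-j
  run P4 (it waits on nothing); releases lock-o
  run P8 (all its waits — lock-g and lock-c — are resolved); releases lock-q and lock-r


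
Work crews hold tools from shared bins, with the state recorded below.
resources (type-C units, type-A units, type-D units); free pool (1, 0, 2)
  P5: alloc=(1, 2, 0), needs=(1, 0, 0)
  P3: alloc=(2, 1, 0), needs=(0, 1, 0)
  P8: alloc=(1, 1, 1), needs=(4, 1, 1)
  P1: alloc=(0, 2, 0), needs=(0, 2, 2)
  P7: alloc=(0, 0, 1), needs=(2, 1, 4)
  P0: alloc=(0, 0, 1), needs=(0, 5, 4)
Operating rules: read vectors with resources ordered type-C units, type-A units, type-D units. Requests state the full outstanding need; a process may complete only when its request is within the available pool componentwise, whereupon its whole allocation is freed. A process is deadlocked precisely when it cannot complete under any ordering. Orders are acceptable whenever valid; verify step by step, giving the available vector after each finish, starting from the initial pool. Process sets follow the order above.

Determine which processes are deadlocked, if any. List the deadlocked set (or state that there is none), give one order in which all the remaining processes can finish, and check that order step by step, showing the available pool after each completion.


Deadlocked: P7 and P0.
Key observation: type-D units is the bottleneck — with P5, P3, P1, P8 done the pool holds (5, 6, 3), short of every remaining need.
The rest can finish in the order P5, P3, P1, P8. Check, step by step:
  pool = (1, 0, 2)
  run P5 (needs (1, 0, 0), free (1, 0, 2)); after release of (1, 2, 0) the pool is (2, 2, 2)
  run P3 (needs (0, 1, 0), free (2, 2, 2)); after release of (2, 1, 0) the pool is (4, 3, 2)
  run P1 (needs (0, 2, 2), free (4, 3, 2)); after release of (0, 2, 0) the pool is (4, 5, 2)
  run P8 (needs (4, 1, 1), free (4, 5, 2)); after release of (1, 1, 1) the pool is (5, 6, 3)
The blocked processes can never fit:
  blocked: P7 wants (2, 1, 4), pool (5, 6, 3) — not enough type-D units
  blocked: P0 wants (0, 5, 4), pool (5, 6, 3) — not enough type-D units


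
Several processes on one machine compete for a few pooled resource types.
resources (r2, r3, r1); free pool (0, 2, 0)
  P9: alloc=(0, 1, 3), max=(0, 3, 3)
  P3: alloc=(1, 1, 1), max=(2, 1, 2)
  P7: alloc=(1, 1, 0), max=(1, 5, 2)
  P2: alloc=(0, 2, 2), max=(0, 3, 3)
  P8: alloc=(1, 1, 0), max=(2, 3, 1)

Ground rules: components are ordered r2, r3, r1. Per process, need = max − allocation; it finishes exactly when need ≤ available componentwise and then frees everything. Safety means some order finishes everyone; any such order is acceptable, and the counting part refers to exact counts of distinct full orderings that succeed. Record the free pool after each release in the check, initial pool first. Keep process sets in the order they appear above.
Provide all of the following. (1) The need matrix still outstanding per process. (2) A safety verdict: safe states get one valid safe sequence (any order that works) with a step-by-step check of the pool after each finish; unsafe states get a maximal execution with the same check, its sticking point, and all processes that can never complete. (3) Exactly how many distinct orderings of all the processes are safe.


(1) Need matrix, components ordered r2, r3, r1:
  P9: (0, 2, 0)
  P3: (1, 0, 1)
  P7: (0, 4, 2)
  P2: (0, 1, 1)
  P8: (1, 2, 1)
(2) SAFE, for example via the order P9, P2, P7, P3, P8.
Key observation: the first exact fit in this order is P9 — it needs (0, 2, 0) with (0, 2, 0) free, meeting a requested resource to the last unit.
Step-by-step check:
  pool = (0, 2, 0)
  P9: need (0, 2, 0) fits (0, 2, 0); releases (0, 1, 3), pool now (0, 3, 3)
  P2: need (0, 1, 1) fits (0, 3, 3); releases (0, 2, 2), pool now (0, 5, 5)
  P7: need (0, 4, 2) fits (0, 5, 5); releases (1, 1, 0), pool now (1, 6, 5)
  P3: need (1, 0, 1) fits (1, 6, 5); releases (1, 1, 1), pool now (2, 7, 6)
  P8: need (1, 2, 1) fits (2, 7, 6); releases (1, 1, 0), pool now (3, 8, 6)
(3) The exact count: 2 of the possible complete orderings are safe sequences.


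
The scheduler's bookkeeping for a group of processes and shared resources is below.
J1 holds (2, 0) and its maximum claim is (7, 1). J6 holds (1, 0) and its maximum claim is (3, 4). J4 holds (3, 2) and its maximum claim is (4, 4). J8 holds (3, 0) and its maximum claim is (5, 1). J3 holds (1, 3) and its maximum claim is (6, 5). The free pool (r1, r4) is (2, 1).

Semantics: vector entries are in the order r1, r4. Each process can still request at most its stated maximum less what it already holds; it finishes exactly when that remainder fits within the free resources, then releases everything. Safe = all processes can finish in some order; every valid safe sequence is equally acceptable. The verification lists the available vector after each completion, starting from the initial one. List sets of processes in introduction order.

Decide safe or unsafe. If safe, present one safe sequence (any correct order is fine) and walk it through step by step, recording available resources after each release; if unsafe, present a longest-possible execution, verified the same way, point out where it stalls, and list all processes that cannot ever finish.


UNSAFE — no complete ordering exists.
Key observation: even finishing J8, J1 leaves just (7, 1) free — too little r4 for any of the remaining processes.
A maximal execution: J8, J1 — then nothing else fits. Verifying each step:
  pool = (2, 1)
  run J8 (needs (2, 1), free (2, 1)); after release of (3, 0) the pool is (5, 1)
  run J1 (needs (5, 1), free (5, 1)); after release of (2, 0) the pool is (7, 1)
  blocked: J6 wants (2, 4), pool (7, 1) — not enough r4
  blocked: J4 wants (1, 2), pool (7, 1) — not enough r4
  blocked: J3 wants (5, 2), pool (7, 1) — not enough r4
Never able to finish: J6, J4 and J3.


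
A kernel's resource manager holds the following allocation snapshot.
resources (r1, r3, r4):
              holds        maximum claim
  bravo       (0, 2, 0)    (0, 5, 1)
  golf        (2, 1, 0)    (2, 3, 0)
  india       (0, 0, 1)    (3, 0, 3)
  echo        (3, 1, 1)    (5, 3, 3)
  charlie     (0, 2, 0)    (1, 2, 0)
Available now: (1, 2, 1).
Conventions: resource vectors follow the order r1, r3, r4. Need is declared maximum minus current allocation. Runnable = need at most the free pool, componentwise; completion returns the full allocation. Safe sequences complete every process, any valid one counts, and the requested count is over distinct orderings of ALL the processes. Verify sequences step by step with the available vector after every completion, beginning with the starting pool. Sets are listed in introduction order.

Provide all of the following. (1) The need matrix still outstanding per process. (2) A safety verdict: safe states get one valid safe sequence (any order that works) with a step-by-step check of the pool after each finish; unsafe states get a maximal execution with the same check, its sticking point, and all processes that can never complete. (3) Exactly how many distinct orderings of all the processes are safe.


(1) Need matrix, components ordered r1, r3, r4:
  bravo: (0, 3, 1)
  golf: (0, 2, 0)
  india: (3, 0, 2)
  echo: (2, 2, 2)
  charlie: (1, 0, 0)
(2) UNSAFE.
Key observation: r4 is the bottleneck — with golf, charlie, bravo done the pool holds (3, 7, 1), short of every remaining need.
Going as far as possible: golf, charlie, bravo; after that, nothing fits. Check, step by step:
  pool = (1, 2, 1)
  golf: need (0, 2, 0) fits (1, 2, 1); releases (2, 1, 0), pool now (3, 3, 1)
  charlie: need (1, 0, 0) fits (3, 3, 1); releases (0, 2, 0), pool now (3, 5, 1)
  bravo: need (0, 3, 1) fits (3, 5, 1); releases (0, 2, 0), pool now (3, 7, 1)
  blocked: india wants (3, 0, 2), pool (3, 7, 1) — not enough r4
  blocked: echo wants (2, 2, 2), pool (3, 7, 1) — not enough r4
Processes that can never finish: india and echo.
(3) Precisely 0 of the possible complete orderings are safe sequences.


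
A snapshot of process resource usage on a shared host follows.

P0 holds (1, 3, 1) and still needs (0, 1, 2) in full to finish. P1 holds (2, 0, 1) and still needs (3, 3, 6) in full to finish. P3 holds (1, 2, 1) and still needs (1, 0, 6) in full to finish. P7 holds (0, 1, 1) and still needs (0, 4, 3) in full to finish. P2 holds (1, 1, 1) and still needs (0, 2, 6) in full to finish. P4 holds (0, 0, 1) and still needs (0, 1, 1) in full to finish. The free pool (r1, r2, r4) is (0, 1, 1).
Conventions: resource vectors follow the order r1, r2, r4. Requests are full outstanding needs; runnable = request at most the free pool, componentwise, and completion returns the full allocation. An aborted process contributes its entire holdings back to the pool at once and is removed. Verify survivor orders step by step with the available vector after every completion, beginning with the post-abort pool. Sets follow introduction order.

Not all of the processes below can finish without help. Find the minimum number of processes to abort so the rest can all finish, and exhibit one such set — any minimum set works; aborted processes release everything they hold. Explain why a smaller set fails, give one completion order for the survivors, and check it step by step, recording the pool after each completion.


Minimum abort set: P1 and P3.
Key observation: the deadlocked P2 becomes finishable only because P1 and P3 released (3, 2, 2); it completes at step 4 below.
No one abort is enough; case by case: P0 alone leaves P1 blocked (short on r1 and r4); P1 alone leaves P3 blocked (short on r4); P3 alone leaves P1 blocked (short on r1 and r4); P7 alone leaves P1 blocked (short on r1 and r4); P2 alone leaves P1 blocked (short on r1 and r4); P4 alone leaves P1 blocked (short on r1 and r4).
The survivors complete as P4, P0, P7, P2. Check, step by step (starting from the post-abort pool):
  pool = (3, 3, 3)
  P4 needs (0, 1, 1) <= (3, 3, 3) -> finishes; pool += (0, 0, 1) = (3, 3, 4)
  P0 needs (0, 1, 2) <= (3, 3, 4) -> finishes; pool += (1, 3, 1) = (4, 6, 5)
  P7 needs (0, 4, 3) <= (4, 6, 5) -> finishes; pool += (0, 1, 1) = (4, 7, 6)
  P2 needs (0, 2, 6) <= (4, 7, 6) -> finishes; pool += (1, 1, 1) = (5, 8, 7)


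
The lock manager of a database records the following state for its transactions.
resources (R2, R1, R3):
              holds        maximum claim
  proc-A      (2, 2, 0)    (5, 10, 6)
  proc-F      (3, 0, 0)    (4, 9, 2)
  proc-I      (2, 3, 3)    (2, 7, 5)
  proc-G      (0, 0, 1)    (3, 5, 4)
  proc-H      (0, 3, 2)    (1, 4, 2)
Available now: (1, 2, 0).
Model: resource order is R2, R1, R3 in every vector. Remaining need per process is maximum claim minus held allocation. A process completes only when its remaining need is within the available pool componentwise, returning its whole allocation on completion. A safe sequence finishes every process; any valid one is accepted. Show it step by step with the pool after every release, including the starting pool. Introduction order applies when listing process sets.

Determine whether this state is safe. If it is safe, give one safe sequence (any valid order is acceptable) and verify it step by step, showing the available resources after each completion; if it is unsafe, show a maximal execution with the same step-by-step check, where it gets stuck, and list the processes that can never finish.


SAFE. One safe sequence: proc-H, proc-I, proc-G, proc-A, proc-F.
Key observation: the order's first zero-slack moment is proc-H ((1, 1, 0) needed, (1, 2, 0) free — a requested resource with nothing to spare).
Check, step by step:
  pool = (1, 2, 0)
  run proc-H (needs (1, 1, 0), free (1, 2, 0)); after release of (0, 3, 2) the pool is (1, 5, 2)
  run proc-I (needs (0, 4, 2), free (1, 5, 2)); after release of (2, 3, 3) the pool is (3, 8, 5)
  run proc-G (needs (3, 5, 3), free (3, 8, 5)); after release of (0, 0, 1) the pool is (3, 8, 6)
  run proc-A (needs (3, 8, 6), free (3, 8, 6)); after release of (2, 2, 0) the pool is (5, 10, 6)
  run proc-F (needs (1, 9, 2), free (5, 10, 6)); after release of (3, 0, 0) the pool is (8, 10, 6)


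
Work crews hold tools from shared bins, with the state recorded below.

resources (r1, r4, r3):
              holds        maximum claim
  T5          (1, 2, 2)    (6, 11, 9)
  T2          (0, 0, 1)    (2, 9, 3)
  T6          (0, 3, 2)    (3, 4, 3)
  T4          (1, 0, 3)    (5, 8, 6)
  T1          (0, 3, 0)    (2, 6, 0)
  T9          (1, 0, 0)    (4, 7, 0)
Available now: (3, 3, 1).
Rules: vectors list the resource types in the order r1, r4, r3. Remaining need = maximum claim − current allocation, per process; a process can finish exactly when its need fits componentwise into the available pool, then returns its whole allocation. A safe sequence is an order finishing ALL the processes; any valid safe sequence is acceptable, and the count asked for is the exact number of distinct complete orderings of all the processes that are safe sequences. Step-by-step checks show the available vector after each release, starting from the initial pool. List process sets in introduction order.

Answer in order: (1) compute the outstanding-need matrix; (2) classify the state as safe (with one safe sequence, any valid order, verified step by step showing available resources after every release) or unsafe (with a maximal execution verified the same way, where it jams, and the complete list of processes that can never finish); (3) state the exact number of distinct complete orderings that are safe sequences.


(1) Outstanding need per process (order r1, r4, r3):
  T5: (5, 9, 7)
  T2: (2, 9, 2)
  T6: (3, 1, 1)
  T4: (4, 8, 3)
  T1: (2, 3, 0)
  T9: (3, 7, 0)
(2) The state is SAFE; one workable sequence: T1, T6, T2, T9, T4, T5.
Key observation: the first exact fit in this order is T1 — it needs (2, 3, 0) with (3, 3, 1) free, meeting a requested resource to the last unit.
Check, step by step:
  pool = (3, 3, 1)
  T1: need (2, 3, 0) fits (3, 3, 1); releases (0, 3, 0), pool now (3, 6, 1)
  T6: need (3, 1, 1) fits (3, 6, 1); releases (0, 3, 2), pool now (3, 9, 3)
  T2: need (2, 9, 2) fits (3, 9, 3); releases (0, 0, 1), pool now (3, 9, 4)
  T9: need (3, 7, 0) fits (3, 9, 4); releases (1, 0, 0), pool now (4, 9, 4)
  T4: need (4, 8, 3) fits (4, 9, 4); releases (1, 0, 3), pool now (5, 9, 7)
  T5: need (5, 9, 7) fits (5, 9, 7); releases (1, 2, 2), pool now (6, 11, 9)
(3) Precisely 6 of the possible complete orderings are safe sequences.


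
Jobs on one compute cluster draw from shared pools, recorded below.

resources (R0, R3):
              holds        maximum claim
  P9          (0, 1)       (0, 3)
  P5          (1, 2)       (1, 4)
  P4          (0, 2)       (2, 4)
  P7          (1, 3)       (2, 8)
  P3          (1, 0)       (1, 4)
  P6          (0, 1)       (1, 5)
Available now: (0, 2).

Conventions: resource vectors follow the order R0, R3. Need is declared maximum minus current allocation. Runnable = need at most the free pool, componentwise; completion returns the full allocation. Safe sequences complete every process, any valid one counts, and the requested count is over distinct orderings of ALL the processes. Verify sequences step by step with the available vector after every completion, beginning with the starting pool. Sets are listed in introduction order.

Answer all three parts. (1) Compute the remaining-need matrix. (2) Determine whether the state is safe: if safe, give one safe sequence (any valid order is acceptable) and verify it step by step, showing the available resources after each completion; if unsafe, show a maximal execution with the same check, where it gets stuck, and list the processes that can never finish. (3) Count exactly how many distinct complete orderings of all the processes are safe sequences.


(1) Remaining need (order R0, R3):
  P9: (0, 2)
  P5: (0, 2)
  P4: (2, 2)
  P7: (1, 5)
  P3: (0, 4)
  P6: (1, 4)
(2) SAFE — a valid safe sequence is P5, P3, P4, P6, P9, P7.
Key observation: P5 is the earliest step where a requested resource binds exactly: need (0, 2), pool (0, 2) at its turn.
Step-by-step check:
  pool = (0, 2)
  P5 needs (0, 2) <= (0, 2) -> finishes; pool += (1, 2) = (1, 4)
  P3 needs (0, 4) <= (1, 4) -> finishes; pool += (1, 0) = (2, 4)
  P4 needs (2, 2) <= (2, 4) -> finishes; pool += (0, 2) = (2, 6)
  P6 needs (1, 4) <= (2, 6) -> finishes; pool += (0, 1) = (2, 7)
  P9 needs (0, 2) <= (2, 7) -> finishes; pool += (0, 1) = (2, 8)
  P7 needs (1, 5) <= (2, 8) -> finishes; pool += (1, 3) = (3, 11)
(3) The exact count: 66 of the possible complete orderings are safe sequences.


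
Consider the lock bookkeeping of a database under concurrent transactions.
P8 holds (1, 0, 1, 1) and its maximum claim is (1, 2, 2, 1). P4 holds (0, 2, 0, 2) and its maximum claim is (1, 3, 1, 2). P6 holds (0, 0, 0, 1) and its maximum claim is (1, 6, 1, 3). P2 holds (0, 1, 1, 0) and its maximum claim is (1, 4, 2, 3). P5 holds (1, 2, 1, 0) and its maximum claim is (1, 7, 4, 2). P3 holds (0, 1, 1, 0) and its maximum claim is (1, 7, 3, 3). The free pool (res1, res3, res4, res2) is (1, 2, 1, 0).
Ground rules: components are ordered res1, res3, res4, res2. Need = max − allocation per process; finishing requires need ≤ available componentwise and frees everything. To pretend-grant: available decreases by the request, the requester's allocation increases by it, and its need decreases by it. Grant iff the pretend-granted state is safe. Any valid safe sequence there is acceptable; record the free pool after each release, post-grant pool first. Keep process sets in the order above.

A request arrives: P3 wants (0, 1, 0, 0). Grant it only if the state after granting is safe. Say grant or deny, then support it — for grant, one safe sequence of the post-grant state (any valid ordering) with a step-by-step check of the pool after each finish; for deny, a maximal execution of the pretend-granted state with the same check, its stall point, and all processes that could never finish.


DENY: after the grant no complete ordering would exist.
Key observation: res3 is the bottleneck — with P4, P8, P2 done the pool holds (2, 4, 3, 3), short of every remaining need.
Pretend the grant happened; the run P4, P8, P2 goes as far as possible. Step-by-step check:
  pool = (1, 1, 1, 0)
  P4: need (1, 1, 1, 0) fits (1, 1, 1, 0); releases (0, 2, 0, 2), pool now (1, 3, 1, 2)
  P8: need (0, 2, 1, 0) fits (1, 3, 1, 2); releases (1, 0, 1, 1), pool now (2, 3, 2, 3)
  P2: need (1, 3, 1, 3) fits (2, 3, 2, 3); releases (0, 1, 1, 0), pool now (2, 4, 3, 3)
  P6 cannot run: need (1, 6, 1, 2) vs free (2, 4, 3, 3) (insufficient res3)
  P5 cannot run: need (0, 5, 3, 2) vs free (2, 4, 3, 3) (insufficient res3)
  P3 cannot run: need (1, 5, 2, 3) vs free (2, 4, 3, 3) (insufficient res3)
Had the request been granted, P6, P5 and P3 could never finish.


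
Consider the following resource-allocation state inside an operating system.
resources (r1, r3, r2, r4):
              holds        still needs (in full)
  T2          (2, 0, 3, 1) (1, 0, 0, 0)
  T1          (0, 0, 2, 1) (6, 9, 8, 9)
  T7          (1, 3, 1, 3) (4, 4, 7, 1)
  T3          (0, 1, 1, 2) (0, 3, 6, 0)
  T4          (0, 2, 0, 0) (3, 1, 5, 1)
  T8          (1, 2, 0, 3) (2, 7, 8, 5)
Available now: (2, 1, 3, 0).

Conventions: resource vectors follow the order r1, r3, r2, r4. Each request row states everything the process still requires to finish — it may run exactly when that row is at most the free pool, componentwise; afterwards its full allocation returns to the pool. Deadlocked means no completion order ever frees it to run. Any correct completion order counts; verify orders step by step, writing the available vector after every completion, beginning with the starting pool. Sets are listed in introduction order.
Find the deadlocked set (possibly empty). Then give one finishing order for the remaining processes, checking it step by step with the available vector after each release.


No process is deadlocked.
Key observation: no deadlock: T2 fits now, and the freed resources carry the rest through.
The rest can finish in the order T2, T4, T3, T7, T8, T1. Check, step by step:
  pool = (2, 1, 3, 0)
  T2 needs (1, 0, 0, 0) <= (2, 1, 3, 0) -> finishes; pool += (2, 0, 3, 1) = (4, 1, 6, 1)
  T4 needs (3, 1, 5, 1) <= (4, 1, 6, 1) -> finishes; pool += (0, 2, 0, 0) = (4, 3, 6, 1)
  T3 needs (0, 3, 6, 0) <= (4, 3, 6, 1) -> finishes; pool += (0, 1, 1, 2) = (4, 4, 7, 3)
  T7 needs (4, 4, 7, 1) <= (4, 4, 7, 3) -> finishes; pool += (1, 3, 1, 3) = (5, 7, 8, 6)
  T8 needs (2, 7, 8, 5) <= (5, 7, 8, 6) -> finishes; pool += (1, 2, 0, 3) = (6, 9, 8, 9)
  T1 needs (6, 9, 8, 9) <= (6, 9, 8, 9) -> finishes; pool += (0, 0, 2, 1) = (6, 9, 10, 10)


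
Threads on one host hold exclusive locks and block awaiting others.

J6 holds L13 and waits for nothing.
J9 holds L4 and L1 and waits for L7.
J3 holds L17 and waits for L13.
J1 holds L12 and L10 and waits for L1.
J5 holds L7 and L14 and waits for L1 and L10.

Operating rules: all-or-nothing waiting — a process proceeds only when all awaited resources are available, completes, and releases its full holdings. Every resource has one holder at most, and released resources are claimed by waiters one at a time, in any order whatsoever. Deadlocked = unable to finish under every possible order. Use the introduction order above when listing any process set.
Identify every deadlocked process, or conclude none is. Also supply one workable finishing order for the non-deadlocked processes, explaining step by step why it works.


The deadlocked set is J9, J1 and J5.
Key observation: the wait chain closes on itself along J9 -> J5 -> J9; J1 is caught in further circular waits.
The rest can finish in the order J6, J3.
Step-by-step check:
  J6: no waits; runs immediately, freeing L13
  run J3 (all its waits — L13 — are resolved); releases L17


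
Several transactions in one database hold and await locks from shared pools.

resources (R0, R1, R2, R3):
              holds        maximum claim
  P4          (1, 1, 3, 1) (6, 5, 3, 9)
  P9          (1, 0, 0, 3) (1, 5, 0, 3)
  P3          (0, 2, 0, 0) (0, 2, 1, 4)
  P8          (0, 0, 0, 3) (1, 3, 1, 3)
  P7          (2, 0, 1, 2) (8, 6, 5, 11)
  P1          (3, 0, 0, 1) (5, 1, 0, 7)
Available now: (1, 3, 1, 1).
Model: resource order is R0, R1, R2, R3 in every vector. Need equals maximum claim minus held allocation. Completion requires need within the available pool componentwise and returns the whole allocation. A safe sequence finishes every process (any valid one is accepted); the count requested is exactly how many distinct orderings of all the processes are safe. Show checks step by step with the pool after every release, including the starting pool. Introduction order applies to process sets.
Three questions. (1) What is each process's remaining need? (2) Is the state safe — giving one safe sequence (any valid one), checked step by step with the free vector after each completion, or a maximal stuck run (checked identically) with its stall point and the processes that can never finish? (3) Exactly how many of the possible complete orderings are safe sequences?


(1) Need matrix, components ordered R0, R1, R2, R3:
  P4: (5, 4, 0, 8)
  P9: (0, 5, 0, 0)
  P3: (0, 0, 1, 4)
  P8: (1, 3, 1, 0)
  P7: (6, 6, 4, 9)
  P1: (2, 1, 0, 6)
(2) SAFE — a valid safe sequence is P8, P3, P9, P1, P4, P7.
Key observation: P8 is the earliest step where a requested resource binds exactly: need (1, 3, 1, 0), pool (1, 3, 1, 1) at its turn.
Verifying each step:
  pool = (1, 3, 1, 1)
  P8: need (1, 3, 1, 0) fits (1, 3, 1, 1); releases (0, 0, 0, 3), pool now (1, 3, 1, 4)
  P3: need (0, 0, 1, 4) fits (1, 3, 1, 4); releases (0, 2, 0, 0), pool now (1, 5, 1, 4)
  P9: need (0, 5, 0, 0) fits (1, 5, 1, 4); releases (1, 0, 0, 3), pool now (2, 5, 1, 7)
  P1: need (2, 1, 0, 6) fits (2, 5, 1, 7); releases (3, 0, 0, 1), pool now (5, 5, 1, 8)
  P4: need (5, 4, 0, 8) fits (5, 5, 1, 8); releases (1, 1, 3, 1), pool now (6, 6, 4, 9)
  P7: need (6, 6, 4, 9) fits (6, 6, 4, 9); releases (2, 0, 1, 2), pool now (8, 6, 5, 11)
(3) Precisely 1 of the possible complete orderings is a safe sequence.


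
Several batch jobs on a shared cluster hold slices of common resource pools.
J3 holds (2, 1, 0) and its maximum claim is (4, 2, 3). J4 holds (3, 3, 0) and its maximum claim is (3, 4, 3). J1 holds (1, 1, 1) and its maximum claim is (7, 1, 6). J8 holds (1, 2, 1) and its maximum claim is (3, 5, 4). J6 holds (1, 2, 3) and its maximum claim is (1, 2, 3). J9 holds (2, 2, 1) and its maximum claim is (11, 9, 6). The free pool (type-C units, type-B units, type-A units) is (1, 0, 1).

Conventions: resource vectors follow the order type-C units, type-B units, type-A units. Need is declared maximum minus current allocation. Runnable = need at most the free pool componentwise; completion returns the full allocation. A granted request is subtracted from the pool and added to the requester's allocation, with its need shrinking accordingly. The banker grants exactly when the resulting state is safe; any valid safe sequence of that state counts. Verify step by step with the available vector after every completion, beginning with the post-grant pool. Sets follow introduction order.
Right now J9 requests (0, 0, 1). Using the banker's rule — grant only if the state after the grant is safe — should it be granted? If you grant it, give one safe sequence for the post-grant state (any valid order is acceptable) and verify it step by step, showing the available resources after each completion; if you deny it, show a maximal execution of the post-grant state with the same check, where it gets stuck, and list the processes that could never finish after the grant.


DENY: after the grant no complete ordering would exist.
Key observation: after J6, J4, J3, J8 the pool peaks at (8, 8, 4), and each blocked process is short somewhere: J1 on type-A units; J9 on type-C units.
Pretend the grant happened; the run J6, J4, J3, J8 goes as far as possible. Step-by-step check:
  pool = (1, 0, 0)
  J6: need (0, 0, 0) fits (1, 0, 0); releases (1, 2, 3), pool now (2, 2, 3)
  J4: need (0, 1, 3) fits (2, 2, 3); releases (3, 3, 0), pool now (5, 5, 3)
  J3: need (2, 1, 3) fits (5, 5, 3); releases (2, 1, 0), pool now (7, 6, 3)
  J8: need (2, 3, 3) fits (7, 6, 3); releases (1, 2, 1), pool now (8, 8, 4)
  blocked: J1 wants (6, 0, 5), pool (8, 8, 4) — not enough type-A units
  blocked: J9 wants (9, 7, 4), pool (8, 8, 4) — not enough type-C units
Post-grant, the permanently blocked set is J1 and J9.


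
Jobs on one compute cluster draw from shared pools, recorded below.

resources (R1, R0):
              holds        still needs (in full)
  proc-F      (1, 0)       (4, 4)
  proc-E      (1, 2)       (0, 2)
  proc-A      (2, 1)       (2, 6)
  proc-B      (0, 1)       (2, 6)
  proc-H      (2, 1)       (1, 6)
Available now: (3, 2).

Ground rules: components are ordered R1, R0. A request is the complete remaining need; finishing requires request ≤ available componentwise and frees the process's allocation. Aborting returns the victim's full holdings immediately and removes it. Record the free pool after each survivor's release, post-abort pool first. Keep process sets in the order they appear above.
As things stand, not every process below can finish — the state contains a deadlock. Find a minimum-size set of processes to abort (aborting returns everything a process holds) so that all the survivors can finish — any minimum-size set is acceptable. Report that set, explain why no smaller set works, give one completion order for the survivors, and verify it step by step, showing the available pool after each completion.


The answer: abort proc-A and proc-B.
Key observation: aborting proc-A and proc-B returns (2, 2), and proc-H — hopeless before — runs at step 3 with the returned capacity in the pool.
No one abort is enough; case by case: proc-F alone leaves proc-A blocked (short on R0); proc-E alone leaves proc-A blocked (short on R0); proc-A alone leaves proc-B blocked (short on R0); proc-B alone leaves proc-A blocked (short on R0); proc-H alone leaves proc-A blocked (short on R0).
Survivors finish in the order: proc-F, proc-E, proc-H. Verifying each step (pool after the aborts first):
  pool = (5, 4)
  proc-F needs (4, 4) <= (5, 4) -> finishes; pool += (1, 0) = (6, 4)
  proc-E needs (0, 2) <= (6, 4) -> finishes; pool += (1, 2) = (7, 6)
  proc-H needs (1, 6) <= (7, 6) -> finishes; pool += (2, 1) = (9, 7)


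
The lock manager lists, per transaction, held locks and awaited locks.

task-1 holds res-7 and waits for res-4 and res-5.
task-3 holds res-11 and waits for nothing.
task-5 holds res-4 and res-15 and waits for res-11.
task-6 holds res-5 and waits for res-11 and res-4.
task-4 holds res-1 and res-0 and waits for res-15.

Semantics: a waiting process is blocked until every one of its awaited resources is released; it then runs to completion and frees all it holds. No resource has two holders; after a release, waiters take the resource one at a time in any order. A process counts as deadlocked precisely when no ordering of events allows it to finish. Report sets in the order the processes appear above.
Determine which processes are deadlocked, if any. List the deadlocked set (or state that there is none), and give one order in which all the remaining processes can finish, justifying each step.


The deadlocked set is empty.
Key observation: the wait relation is loop-free; peeling off processes with no waits unwinds the whole state.
The rest can finish in the order task-3, task-5, task-4, task-6, task-1.
Step-by-step check:
  task-3 waits on nothing -> runs at once and releases res-11
  task-5 waits on res-11 — all released -> runs and releases res-4 and res-15
  task-4 waits on res-15 — all released -> runs and releases res-1 and res-0
  task-6 waits on res-11 and res-4 — all released -> runs and releases res-5
  task-1 waits on res-4 and res-5 — all released -> runs and releases res-7
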